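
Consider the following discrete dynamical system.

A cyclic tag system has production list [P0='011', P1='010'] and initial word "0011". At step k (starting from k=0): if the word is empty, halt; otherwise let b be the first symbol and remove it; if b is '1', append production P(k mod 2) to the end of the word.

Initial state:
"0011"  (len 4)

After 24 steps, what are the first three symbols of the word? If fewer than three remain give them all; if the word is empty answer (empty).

101

k=0  "0011"  (len 4)
k=1  "011"  (len 3)
k=2  "11"  (len 2)
k=3  "1011"  (len 4)
k=4  "011010"  (len 6)
k=5  "11010"  (len 5)
k=6  "1010010"  (len 7)
k=7  "010010011"  (len 9)
k=8  "10010011"  (len 8)
k=9  "0010011011"  (len 10)
k=10  "010011011"  (len 9)
k=11  "10011011"  (len 8)
k=12  "0011011010"  (len 10)
k=13  "011011010"  (len 9)
k=14  "11011010"  (len 8)
k=15  "1011010011"  (len 10)
k=16  "011010011010"  (len 12)
k=17  "11010011010"  (len 11)
k=18  "1010011010010"  (len 13)
k=19  "010011010010011"  (len 15)
k=20  "10011010010011"  (len 14)
k=21  "0011010010011011"  (len 16)
k=22  "011010010011011"  (len 15)
k=23  "11010010011011"  (len 14)
k=24  "1010010011011010"  (len 16)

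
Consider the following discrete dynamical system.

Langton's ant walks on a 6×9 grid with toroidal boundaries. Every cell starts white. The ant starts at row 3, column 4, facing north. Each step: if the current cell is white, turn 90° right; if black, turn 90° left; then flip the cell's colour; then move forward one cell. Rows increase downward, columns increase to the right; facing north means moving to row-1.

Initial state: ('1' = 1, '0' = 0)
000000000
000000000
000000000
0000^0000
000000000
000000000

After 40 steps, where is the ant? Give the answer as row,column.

5,4

0) 000000000
000000000
000000000
0000^0000
000000000
000000000
1) 000000000
000000000
000000000
00001>000
000000000
000000000
2) 000000000
000000000
000000000
000011000
00000v000
000000000
3) 000000000
000000000
000000000
000011000
0000<1000
000000000
4) 000000000
000000000
000000000
0000^1000
000011000
000000000
5) 000000000
000000000
000000000
000<01000
000011000
000000000
6) 000000000
000000000
000^00000
000101000
000011000
000000000
7) 000000000
000000000
0001>0000
000101000
000011000
000000000
8) 000000000
000000000
000110000
0001v1000
000011000
000000000
9) 000000000
000000000
000110000
000<11000
000011000
000000000
10) 000000000
000000000
000110000
000011000
000v11000
000000000
11) 000000000
000000000
000110000
000011000
00<111000
000000000
12) 000000000
000000000
000110000
00^011000
001111000
000000000
13) 000000000
000000000
000110000
001>11000
001111000
000000000
14) 000000000
000000000
000110000
001111000
001v11000
000000000
15) 000000000
000000000
000110000
001111000
0010>1000
000000000
16) 000000000
000000000
000110000
0011^1000
001001000
000000000
17) 000000000
000000000
000110000
001<01000
001001000
000000000
18) 000000000
000000000
000110000
001001000
001v01000
000000000
19) 000000000
000000000
000110000
001001000
00<101000
000000000
20) 000000000
000000000
000110000
001001000
000101000
00v000000
21) 000000000
000000000
000110000
001001000
000101000
0<1000000
22) 000000000
000000000
000110000
001001000
0^0101000
011000000
23) 000000000
000000000
000110000
001001000
01>101000
011000000
24) 000000000
000000000
000110000
001001000
011101000
01v000000
25) 000000000
000000000
000110000
001001000
011101000
010>00000
26) 000v00000
000000000
000110000
001001000
011101000
010100000
27) 00<100000
000000000
000110000
001001000
011101000
010100000
28) 001100000
000000000
000110000
001001000
011101000
01^100000
29) 001100000
000000000
000110000
001001000
011101000
011>00000
30) 001100000
000000000
000110000
001001000
011^01000
011000000
31) 001100000
000000000
000110000
001001000
01<001000
011000000
32) 001100000
000000000
000110000
001001000
010001000
01v000000
33) 001100000
000000000
000110000
001001000
010001000
010>00000
34) 001v00000
000000000
000110000
001001000
010001000
010100000
35) 0010>0000
000000000
000110000
001001000
010001000
010100000
36) 001010000
0000v0000
000110000
001001000
010001000
010100000
37) 001010000
000<10000
000110000
001001000
010001000
010100000
38) 001^10000
000110000
000110000
001001000
010001000
010100000
39) 0011>0000
000110000
000110000
001001000
010001000
010100000
40) 001100000
000110000
000110000
001001000
010001000
0101^0000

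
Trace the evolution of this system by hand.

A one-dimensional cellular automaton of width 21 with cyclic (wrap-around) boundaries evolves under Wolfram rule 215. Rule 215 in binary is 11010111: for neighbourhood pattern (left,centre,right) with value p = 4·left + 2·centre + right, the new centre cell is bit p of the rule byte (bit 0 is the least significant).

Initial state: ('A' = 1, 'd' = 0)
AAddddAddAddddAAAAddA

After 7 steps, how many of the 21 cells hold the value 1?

19

[0] AAddddAddAddddAAAAddA
[1] AAAAAAAAAAAAAAdAAAAAd
[2] dAAAAAAAAAAAAAddAAAAd
[3] AdAAAAAAAAAAAAAAdAAAA
[4] AddAAAAAAAAAAAAAddAAA
[5] AAAdAAAAAAAAAAAAAAdAA
[6] AAAddAAAAAAAAAAAAAddA
[7] AAAAAdAAAAAAAAAAAAAAd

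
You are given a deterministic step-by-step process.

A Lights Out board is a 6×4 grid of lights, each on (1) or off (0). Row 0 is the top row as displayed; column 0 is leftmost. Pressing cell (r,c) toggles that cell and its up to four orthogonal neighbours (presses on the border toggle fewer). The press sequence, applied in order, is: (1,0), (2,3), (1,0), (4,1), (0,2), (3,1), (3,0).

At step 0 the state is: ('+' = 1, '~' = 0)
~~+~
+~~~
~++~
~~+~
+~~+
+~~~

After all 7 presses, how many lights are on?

k=0  ~~+~
+~~~
~++~
~~+~
+~~+
+~~~
k=1  +~+~
~+~~
+++~
~~+~
+~~+
+~~~
k=2  +~+~
~+~+
++~+
~~++
+~~+
+~~~
k=3  ~~+~
+~~+
~+~+
~~++
+~~+
+~~~
k=4  ~~+~
+~~+
~+~+
~+++
~+++
++~~
k=5  ~+~+
+~++
~+~+
~+++
~+++
++~~
k=6  ~+~+
+~++
~~~+
+~~+
~~++
++~~
k=7  ~+~+
+~++
+~~+
~+~+
+~++
++~~

14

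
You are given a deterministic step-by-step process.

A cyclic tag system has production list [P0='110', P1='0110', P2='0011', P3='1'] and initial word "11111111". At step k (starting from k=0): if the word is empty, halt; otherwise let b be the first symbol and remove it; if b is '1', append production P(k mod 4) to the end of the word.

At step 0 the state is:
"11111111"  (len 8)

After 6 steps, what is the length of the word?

21

step 0: "11111111"  (len 8)
step 1: "1111111110"  (len 10)
step 2: "1111111100110"  (len 13)
step 3: "1111111001100011"  (len 16)
step 4: "1111110011000111"  (len 16)
step 5: "111110011000111110"  (len 18)
step 6: "111100110001111100110"  (len 21)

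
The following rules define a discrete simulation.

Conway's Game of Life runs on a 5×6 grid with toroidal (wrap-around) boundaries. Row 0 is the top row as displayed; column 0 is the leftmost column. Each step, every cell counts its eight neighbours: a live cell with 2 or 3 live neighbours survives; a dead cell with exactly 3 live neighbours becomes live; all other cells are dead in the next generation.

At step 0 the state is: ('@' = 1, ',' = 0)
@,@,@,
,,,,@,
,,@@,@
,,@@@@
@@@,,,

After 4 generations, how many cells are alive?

0) @,@,@,
,,,,@,
,,@@,@
,,@@@@
@@@,,,
1) @,@,,,
,@@,@,
,,@,,@
,,,,,@
@,,,,,
2) @,@@,@
@,@,,@
@@@@@@
@,,,,@
@@,,,@
3) ,,@@,,
,,,,,,
,,@@,,
,,,@,,
,,@,,,
4) ,,@@,,
,,,,,,
,,@@,,
,,,@,,
,,@,,,

6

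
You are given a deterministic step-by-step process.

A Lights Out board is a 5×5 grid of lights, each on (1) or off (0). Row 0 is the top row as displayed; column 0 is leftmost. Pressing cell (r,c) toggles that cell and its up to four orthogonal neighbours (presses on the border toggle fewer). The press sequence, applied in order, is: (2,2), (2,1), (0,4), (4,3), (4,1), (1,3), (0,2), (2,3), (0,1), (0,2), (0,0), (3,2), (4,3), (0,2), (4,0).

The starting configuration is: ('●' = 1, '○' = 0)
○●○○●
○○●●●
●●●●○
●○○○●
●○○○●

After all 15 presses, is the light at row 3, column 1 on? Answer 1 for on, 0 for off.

1

t=0: ○●○○●
○○●●●
●●●●○
●○○○●
●○○○●
t=1: ○●○○●
○○○●●
●○○○○
●○●○●
●○○○●
t=2: ○●○○●
○●○●●
○●●○○
●●●○●
●○○○●
t=3: ○●○●○
○●○●○
○●●○○
●●●○●
●○○○●
t=4: ○●○●○
○●○●○
○●●○○
●●●●●
●○●●○
t=5: ○●○●○
○●○●○
○●●○○
●○●●●
○●○●○
t=6: ○●○○○
○●●○●
○●●●○
●○●●●
○●○●○
t=7: ○○●●○
○●○○●
○●●●○
●○●●●
○●○●○
t=8: ○○●●○
○●○●●
○●○○●
●○●○●
○●○●○
t=9: ●●○●○
○○○●●
○●○○●
●○●○●
○●○●○
t=10: ●○●○○
○○●●●
○●○○●
●○●○●
○●○●○
t=11: ○●●○○
●○●●●
○●○○●
●○●○●
○●○●○
t=12: ○●●○○
●○●●●
○●●○●
●●○●●
○●●●○
t=13: ○●●○○
●○●●●
○●●○●
●●○○●
○●○○●
t=14: ○○○●○
●○○●●
○●●○●
●●○○●
○●○○●
t=15: ○○○●○
●○○●●
○●●○●
○●○○●
●○○○●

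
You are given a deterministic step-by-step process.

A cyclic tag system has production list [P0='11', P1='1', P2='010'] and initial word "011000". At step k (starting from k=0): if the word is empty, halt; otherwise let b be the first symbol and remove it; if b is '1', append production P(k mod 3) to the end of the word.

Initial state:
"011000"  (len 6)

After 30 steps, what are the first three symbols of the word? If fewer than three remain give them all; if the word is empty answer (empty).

t=0: "011000"  (len 6)
t=1: "11000"  (len 5)
t=2: "10001"  (len 5)
t=3: "0001010"  (len 7)
t=4: "001010"  (len 6)
t=5: "01010"  (len 5)
t=6: "1010"  (len 4)
t=7: "01011"  (len 5)
t=8: "1011"  (len 4)
t=9: "011010"  (len 6)
t=10: "11010"  (len 5)
t=11: "10101"  (len 5)
t=12: "0101010"  (len 7)
t=13: "101010"  (len 6)
t=14: "010101"  (len 6)
t=15: "10101"  (len 5)
t=16: "010111"  (len 6)
t=17: "10111"  (len 5)
t=18: "0111010"  (len 7)
t=19: "111010"  (len 6)
t=20: "110101"  (len 6)
t=21: "10101010"  (len 8)
t=22: "010101011"  (len 9)
t=23: "10101011"  (len 8)
t=24: "0101011010"  (len 10)
t=25: "101011010"  (len 9)
t=26: "010110101"  (len 9)
t=27: "10110101"  (len 8)
t=28: "011010111"  (len 9)
t=29: "11010111"  (len 8)
t=30: "1010111010"  (len 10)

101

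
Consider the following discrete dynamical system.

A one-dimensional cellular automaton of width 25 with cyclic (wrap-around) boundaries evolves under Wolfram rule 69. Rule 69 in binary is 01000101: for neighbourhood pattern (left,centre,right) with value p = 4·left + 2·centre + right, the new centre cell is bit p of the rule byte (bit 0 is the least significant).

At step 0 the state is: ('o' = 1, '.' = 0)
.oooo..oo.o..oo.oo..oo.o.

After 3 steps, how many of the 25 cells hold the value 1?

11

[0] .oooo..oo.o..oo.oo..oo.o.
[1] ....o...o.o...o..o...o.o.
[2] ooo.o.o.o.o.o.o..o.o.o.o.
[3] ..o.o.o.o.o.o.o..o.o.o.o.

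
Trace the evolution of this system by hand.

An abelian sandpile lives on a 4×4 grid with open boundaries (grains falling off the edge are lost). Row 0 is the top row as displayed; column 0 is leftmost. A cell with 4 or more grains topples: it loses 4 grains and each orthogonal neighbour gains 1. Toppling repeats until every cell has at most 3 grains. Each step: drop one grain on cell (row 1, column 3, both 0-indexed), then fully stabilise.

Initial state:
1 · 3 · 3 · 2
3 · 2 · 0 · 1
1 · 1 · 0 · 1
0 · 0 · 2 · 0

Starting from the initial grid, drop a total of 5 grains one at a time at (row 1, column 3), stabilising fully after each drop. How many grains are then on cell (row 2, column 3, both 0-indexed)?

2

0) 1 · 3 · 3 · 2
3 · 2 · 0 · 1
1 · 1 · 0 · 1
0 · 0 · 2 · 0
1) 1 · 3 · 3 · 2
3 · 2 · 0 · 2
1 · 1 · 0 · 1
0 · 0 · 2 · 0
2) 1 · 3 · 3 · 2
3 · 2 · 0 · 3
1 · 1 · 0 · 1
0 · 0 · 2 · 0
3) 1 · 3 · 3 · 3
3 · 2 · 1 · 0
1 · 1 · 0 · 2
0 · 0 · 2 · 0
4) 1 · 3 · 3 · 3
3 · 2 · 1 · 1
1 · 1 · 0 · 2
0 · 0 · 2 · 0
5) 1 · 3 · 3 · 3
3 · 2 · 1 · 2
1 · 1 · 0 · 2
0 · 0 · 2 · 0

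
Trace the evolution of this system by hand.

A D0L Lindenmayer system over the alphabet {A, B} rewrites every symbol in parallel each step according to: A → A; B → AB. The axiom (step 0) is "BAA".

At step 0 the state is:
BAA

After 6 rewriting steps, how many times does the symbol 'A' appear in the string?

8

t=0: BAA
t=1: ABAA
t=2: AABAA
t=3: AAABAA
t=4: AAAABAA
t=5: AAAAABAA
t=6: AAAAAABAA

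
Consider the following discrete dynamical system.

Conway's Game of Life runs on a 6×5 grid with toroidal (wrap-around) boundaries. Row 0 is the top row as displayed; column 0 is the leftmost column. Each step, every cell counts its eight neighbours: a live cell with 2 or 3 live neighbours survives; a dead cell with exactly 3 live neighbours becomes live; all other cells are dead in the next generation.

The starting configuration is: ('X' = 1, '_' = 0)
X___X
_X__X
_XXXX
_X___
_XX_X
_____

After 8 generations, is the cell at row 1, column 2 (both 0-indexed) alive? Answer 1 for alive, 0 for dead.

0

gen 0: X___X
_X__X
_XXXX
_X___
_XX_X
_____
gen 1: X___X
_X___
_X_XX
____X
XXX__
_X_XX
gen 2: _XXXX
_XXX_
__XXX
____X
_XX__
___X_
gen 3: XX__X
_____
XX__X
XX__X
__XX_
X___X
gen 4: _X__X
_____
_X__X
_____
__XX_
__X__
gen 5: _____
_____
_____
__XX_
__XX_
_XX__
gen 6: _____
_____
_____
__XX_
_____
_XXX_
gen 7: __X__
_____
_____
_____
_X___
__X__
gen 8: _____
_____
_____
_____
_____
_XX__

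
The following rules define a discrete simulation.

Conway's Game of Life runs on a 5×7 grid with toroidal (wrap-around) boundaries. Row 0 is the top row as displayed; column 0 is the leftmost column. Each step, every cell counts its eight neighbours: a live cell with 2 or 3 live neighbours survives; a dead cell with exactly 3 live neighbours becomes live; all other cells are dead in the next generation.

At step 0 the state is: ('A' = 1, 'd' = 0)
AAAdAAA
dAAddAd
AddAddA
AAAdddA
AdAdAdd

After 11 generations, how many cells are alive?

step 0: AAAdAAA
dAAddAd
AddAddA
AAAdddA
AdAdAdd
step 1: ddddAdd
ddddddd
dddAdAd
ddAddAd
ddddAdd
step 2: ddddddd
ddddAdd
ddddAdd
dddAdAd
dddAAAd
step 3: dddAdAd
ddddddd
dddAAAd
dddAdAd
dddAdAd
step 4: ddddddd
dddAdAd
dddAdAd
ddAAdAA
ddAAdAA
step 5: ddAAdAA
ddddddd
dddAdAd
ddddddd
ddAAdAA
step 6: ddAAdAA
ddAAdAA
ddddddd
ddAAdAA
ddAAdAA
step 7: AAddddd
ddAAdAA
ddddddd
ddAAdAA
AAddddd
step 8: ddddddd
AAAdddA
ddddddd
AAAdddA
ddddddd
step 9: AAddddd
AAddddd
ddddddd
AAddddd
AAddddd
step 10: ddAdddA
AAddddd
ddddddd
AAddddd
ddAdddA
step 11: ddAdddA
AAddddd
ddddddd
AAddddd
ddAdddA

8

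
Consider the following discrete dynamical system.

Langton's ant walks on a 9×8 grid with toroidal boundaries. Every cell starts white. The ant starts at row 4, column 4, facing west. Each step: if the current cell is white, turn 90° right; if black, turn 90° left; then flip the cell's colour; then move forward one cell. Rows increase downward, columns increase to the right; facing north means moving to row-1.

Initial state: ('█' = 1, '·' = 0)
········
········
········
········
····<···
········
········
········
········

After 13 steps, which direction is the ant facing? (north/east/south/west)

0) ········
········
········
········
····<···
········
········
········
········
1) ········
········
········
····^···
····█···
········
········
········
········
2) ········
········
········
····█>··
····█···
········
········
········
········
3) ········
········
········
····██··
····█v··
········
········
········
········
4) ········
········
········
····██··
····<█··
········
········
········
········
5) ········
········
········
····██··
·····█··
····v···
········
········
········
6) ········
········
········
····██··
·····█··
···<█···
········
········
········
7) ········
········
········
····██··
···^·█··
···██···
········
········
········
8) ········
········
········
····██··
···█>█··
···██···
········
········
········
9) ········
········
········
····██··
···███··
···█v···
········
········
········
10) ········
········
········
····██··
···███··
···█·>··
········
········
········
11) ········
········
········
····██··
···███··
···█·█··
·····v··
········
········
12) ········
········
········
····██··
···███··
···█·█··
····<█··
········
········
13) ········
········
········
····██··
···███··
···█^█··
····██··
········
········

north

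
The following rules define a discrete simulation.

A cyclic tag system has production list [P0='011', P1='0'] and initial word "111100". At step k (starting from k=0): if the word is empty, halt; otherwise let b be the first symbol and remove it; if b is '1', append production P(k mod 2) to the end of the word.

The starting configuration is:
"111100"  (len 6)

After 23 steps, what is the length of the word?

7

gen 0: "111100"  (len 6)
gen 1: "11100011"  (len 8)
gen 2: "11000110"  (len 8)
gen 3: "1000110011"  (len 10)
gen 4: "0001100110"  (len 10)
gen 5: "001100110"  (len 9)
gen 6: "01100110"  (len 8)
gen 7: "1100110"  (len 7)
gen 8: "1001100"  (len 7)
gen 9: "001100011"  (len 9)
gen 10: "01100011"  (len 8)
gen 11: "1100011"  (len 7)
gen 12: "1000110"  (len 7)
gen 13: "000110011"  (len 9)
gen 14: "00110011"  (len 8)
gen 15: "0110011"  (len 7)
gen 16: "110011"  (len 6)
gen 17: "10011011"  (len 8)
gen 18: "00110110"  (len 8)
gen 19: "0110110"  (len 7)
gen 20: "110110"  (len 6)
gen 21: "10110011"  (len 8)
gen 22: "01100110"  (len 8)
gen 23: "1100110"  (len 7)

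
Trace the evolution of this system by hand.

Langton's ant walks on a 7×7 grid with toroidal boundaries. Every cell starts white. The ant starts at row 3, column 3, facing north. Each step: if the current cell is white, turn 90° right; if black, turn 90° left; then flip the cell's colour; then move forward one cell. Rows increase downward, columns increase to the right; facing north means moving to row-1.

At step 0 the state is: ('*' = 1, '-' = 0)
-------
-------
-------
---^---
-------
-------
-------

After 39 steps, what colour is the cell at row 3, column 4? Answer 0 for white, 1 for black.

0) -------
-------
-------
---^---
-------
-------
-------
1) -------
-------
-------
---*>--
-------
-------
-------
2) -------
-------
-------
---**--
----v--
-------
-------
3) -------
-------
-------
---**--
---<*--
-------
-------
4) -------
-------
-------
---^*--
---**--
-------
-------
5) -------
-------
-------
--<-*--
---**--
-------
-------
6) -------
-------
--^----
--*-*--
---**--
-------
-------
7) -------
-------
--*>---
--*-*--
---**--
-------
-------
8) -------
-------
--**---
--*v*--
---**--
-------
-------
9) -------
-------
--**---
--<**--
---**--
-------
-------
10) -------
-------
--**---
---**--
--v**--
-------
-------
11) -------
-------
--**---
---**--
-<***--
-------
-------
12) -------
-------
--**---
-^-**--
-****--
-------
-------
13) -------
-------
--**---
-*>**--
-****--
-------
-------
14) -------
-------
--**---
-****--
-*v**--
-------
-------
15) -------
-------
--**---
-****--
-*->*--
-------
-------
16) -------
-------
--**---
-**^*--
-*--*--
-------
-------
17) -------
-------
--**---
-*<-*--
-*--*--
-------
-------
18) -------
-------
--**---
-*--*--
-*v-*--
-------
-------
19) -------
-------
--**---
-*--*--
-<*-*--
-------
-------
20) -------
-------
--**---
-*--*--
--*-*--
-v-----
-------
21) -------
-------
--**---
-*--*--
--*-*--
<*-----
-------
22) -------
-------
--**---
-*--*--
^-*-*--
**-----
-------
23) -------
-------
--**---
-*--*--
*>*-*--
**-----
-------
24) -------
-------
--**---
-*--*--
***-*--
*v-----
-------
25) -------
-------
--**---
-*--*--
***-*--
*->----
-------
26) -------
-------
--**---
-*--*--
***-*--
*-*----
--v----
27) -------
-------
--**---
-*--*--
***-*--
*-*----
-<*----
28) -------
-------
--**---
-*--*--
***-*--
*^*----
-**----
29) -------
-------
--**---
-*--*--
***-*--
**>----
-**----
30) -------
-------
--**---
-*--*--
**^-*--
**-----
-**----
31) -------
-------
--**---
-*--*--
*<--*--
**-----
-**----
32) -------
-------
--**---
-*--*--
*---*--
*v-----
-**----
33) -------
-------
--**---
-*--*--
*---*--
*->----
-**----
34) -------
-------
--**---
-*--*--
*---*--
*-*----
-*v----
35) -------
-------
--**---
-*--*--
*---*--
*-*----
-*->---
36) ---v---
-------
--**---
-*--*--
*---*--
*-*----
-*-*---
37) --<*---
-------
--**---
-*--*--
*---*--
*-*----
-*-*---
38) --**---
-------
--**---
-*--*--
*---*--
*-*----
-*^*---
39) --**---
-------
--**---
-*--*--
*---*--
*-*----
-**>---

1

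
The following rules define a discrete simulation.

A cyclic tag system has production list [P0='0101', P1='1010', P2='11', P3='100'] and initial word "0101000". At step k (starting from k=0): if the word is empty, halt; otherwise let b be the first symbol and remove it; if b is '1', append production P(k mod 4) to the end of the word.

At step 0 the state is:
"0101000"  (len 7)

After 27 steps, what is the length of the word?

[0] "0101000"  (len 7)
[1] "101000"  (len 6)
[2] "010001010"  (len 9)
[3] "10001010"  (len 8)
[4] "0001010100"  (len 10)
[5] "001010100"  (len 9)
[6] "01010100"  (len 8)
[7] "1010100"  (len 7)
[8] "010100100"  (len 9)
[9] "10100100"  (len 8)
[10] "01001001010"  (len 11)
[11] "1001001010"  (len 10)
[12] "001001010100"  (len 12)
[13] "01001010100"  (len 11)
[14] "1001010100"  (len 10)
[15] "00101010011"  (len 11)
[16] "0101010011"  (len 10)
[17] "101010011"  (len 9)
[18] "010100111010"  (len 12)
[19] "10100111010"  (len 11)
[20] "0100111010100"  (len 13)
[21] "100111010100"  (len 12)
[22] "001110101001010"  (len 15)
[23] "01110101001010"  (len 14)
[24] "1110101001010"  (len 13)
[25] "1101010010100101"  (len 16)
[26] "1010100101001011010"  (len 19)
[27] "01010010100101101011"  (len 20)

20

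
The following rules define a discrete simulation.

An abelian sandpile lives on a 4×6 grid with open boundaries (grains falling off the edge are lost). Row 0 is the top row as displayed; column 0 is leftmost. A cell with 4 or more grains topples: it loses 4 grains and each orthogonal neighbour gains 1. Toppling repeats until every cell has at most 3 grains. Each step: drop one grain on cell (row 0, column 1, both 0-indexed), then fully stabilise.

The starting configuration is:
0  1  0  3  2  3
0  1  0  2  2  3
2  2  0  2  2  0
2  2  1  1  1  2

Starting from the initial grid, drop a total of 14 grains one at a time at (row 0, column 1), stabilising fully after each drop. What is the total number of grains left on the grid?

k=0  0  1  0  3  2  3
0  1  0  2  2  3
2  2  0  2  2  0
2  2  1  1  1  2
k=1  0  2  0  3  2  3
0  1  0  2  2  3
2  2  0  2  2  0
2  2  1  1  1  2
k=2  0  3  0  3  2  3
0  1  0  2  2  3
2  2  0  2  2  0
2  2  1  1  1  2
k=3  1  0  1  3  2  3
0  2  0  2  2  3
2  2  0  2  2  0
2  2  1  1  1  2
k=4  1  1  1  3  2  3
0  2  0  2  2  3
2  2  0  2  2  0
2  2  1  1  1  2
k=5  1  2  1  3  2  3
0  2  0  2  2  3
2  2  0  2  2  0
2  2  1  1  1  2
k=6  1  3  1  3  2  3
0  2  0  2  2  3
2  2  0  2  2  0
2  2  1  1  1  2
k=7  2  0  2  3  2  3
0  3  0  2  2  3
2  2  0  2  2  0
2  2  1  1  1  2
k=8  2  1  2  3  2  3
0  3  0  2  2  3
2  2  0  2  2  0
2  2  1  1  1  2
k=9  2  2  2  3  2  3
0  3  0  2  2  3
2  2  0  2  2  0
2  2  1  1  1  2
k=10  2  3  2  3  2  3
0  3  0  2  2  3
2  2  0  2  2  0
2  2  1  1  1  2
k=11  3  1  3  3  2  3
1  0  1  2  2  3
2  3  0  2  2  0
2  2  1  1  1  2
k=12  3  2  3  3  2  3
1  0  1  2  2  3
2  3  0  2  2  0
2  2  1  1  1  2
k=13  3  3  3  3  2  3
1  0  1  2  2  3
2  3  0  2  2  0
2  2  1  1  1  2
k=14  0  2  1  0  3  3
2  1  2  3  2  3
2  3  0  2  2  0
2  2  1  1  1  2

40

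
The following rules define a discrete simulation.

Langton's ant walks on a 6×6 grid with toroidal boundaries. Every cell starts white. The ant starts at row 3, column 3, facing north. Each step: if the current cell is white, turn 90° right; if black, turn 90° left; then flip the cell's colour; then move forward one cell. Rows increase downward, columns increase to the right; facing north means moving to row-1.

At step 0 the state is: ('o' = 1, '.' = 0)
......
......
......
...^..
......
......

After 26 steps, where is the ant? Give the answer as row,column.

0,2

gen 0: ......
......
......
...^..
......
......
gen 1: ......
......
......
...o>.
......
......
gen 2: ......
......
......
...oo.
....v.
......
gen 3: ......
......
......
...oo.
...<o.
......
gen 4: ......
......
......
...^o.
...oo.
......
gen 5: ......
......
......
..<.o.
...oo.
......
gen 6: ......
......
..^...
..o.o.
...oo.
......
gen 7: ......
......
..o>..
..o.o.
...oo.
......
gen 8: ......
......
..oo..
..ovo.
...oo.
......
gen 9: ......
......
..oo..
..<oo.
...oo.
......
gen 10: ......
......
..oo..
...oo.
..voo.
......
gen 11: ......
......
..oo..
...oo.
.<ooo.
......
gen 12: ......
......
..oo..
.^.oo.
.oooo.
......
gen 13: ......
......
..oo..
.o>oo.
.oooo.
......
gen 14: ......
......
..oo..
.oooo.
.ovoo.
......
gen 15: ......
......
..oo..
.oooo.
.o.>o.
......
gen 16: ......
......
..oo..
.oo^o.
.o..o.
......
gen 17: ......
......
..oo..
.o<.o.
.o..o.
......
gen 18: ......
......
..oo..
.o..o.
.ov.o.
......
gen 19: ......
......
..oo..
.o..o.
.<o.o.
......
gen 20: ......
......
..oo..
.o..o.
..o.o.
.v....
gen 21: ......
......
..oo..
.o..o.
..o.o.
<o....
gen 22: ......
......
..oo..
.o..o.
^.o.o.
oo....
gen 23: ......
......
..oo..
.o..o.
o>o.o.
oo....
gen 24: ......
......
..oo..
.o..o.
ooo.o.
ov....
gen 25: ......
......
..oo..
.o..o.
ooo.o.
o.>...
gen 26: ..v...
......
..oo..
.o..o.
ooo.o.
o.o...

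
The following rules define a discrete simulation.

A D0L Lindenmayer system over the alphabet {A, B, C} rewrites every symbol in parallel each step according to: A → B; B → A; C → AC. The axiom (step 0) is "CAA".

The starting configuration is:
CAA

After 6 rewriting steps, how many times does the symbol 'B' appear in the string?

0) CAA
1) ACBB
2) BACAA
3) ABACBB
4) BABACAA
5) ABABACBB
6) BABABACAA

3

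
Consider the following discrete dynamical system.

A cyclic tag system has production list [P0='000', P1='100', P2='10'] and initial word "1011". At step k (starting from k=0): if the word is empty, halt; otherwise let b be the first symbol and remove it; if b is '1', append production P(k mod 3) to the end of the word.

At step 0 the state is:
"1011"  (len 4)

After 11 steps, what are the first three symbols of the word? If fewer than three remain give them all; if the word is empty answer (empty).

[0] "1011"  (len 4)
[1] "011000"  (len 6)
[2] "11000"  (len 5)
[3] "100010"  (len 6)
[4] "00010000"  (len 8)
[5] "0010000"  (len 7)
[6] "010000"  (len 6)
[7] "10000"  (len 5)
[8] "0000100"  (len 7)
[9] "000100"  (len 6)
[10] "00100"  (len 5)
[11] "0100"  (len 4)

010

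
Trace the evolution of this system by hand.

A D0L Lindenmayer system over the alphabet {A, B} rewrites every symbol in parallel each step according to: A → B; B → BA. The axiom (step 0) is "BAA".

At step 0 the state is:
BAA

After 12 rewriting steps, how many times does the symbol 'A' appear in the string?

step 0: BAA
step 1: BABB
step 2: BABBABA
step 3: BABBABABBAB
step 4: BABBABABBABBABABBA
step 5: BABBABABBABBABABBABABBABBABAB
step 6: BABBABABBABBABABBABABBABBABABBABBABABBABABBABBA
step 7: BABBABABBABBABABBABABBABBABABBABBABABBABABBABBABABBABABBABBABABBABBABABBABAB
step 8: BABBABABBABBABABBABABBABBABABBABBABABBABABBABBABABBABABBAB…BBABABBABABBABBABABBABBABABBABABBABBABABBABABBABBABABBABBA  (len 123)
step 9: BABBABABBABBABABBABABBABBABABBABBABABBABABBABBABABBABABBAB…BABBABBABABBABBABABBABABBABBABABBABBABABBABABBABBABABBABAB  (len 199)
step 10: BABBABABBABBABABBABABBABBABABBABBABABBABABBABBABABBABABBAB…BBABABBABABBABBABABBABABBABBABABBABBABABBABABBABBABABBABBA  (len 322)
step 11: BABBABABBABBABABBABABBABBABABBABBABABBABABBABBABABBABABBAB…BBABABBABABBABBABABBABABBABBABABBABBABABBABABBABBABABBABAB  (len 521)
step 12: BABBABABBABBABABBABABBABBABABBABBABABBABABBABBABABBABABBAB…BBABABBABABBABBABABBABABBABBABABBABBABABBABABBABBABABBABBA  (len 843)

322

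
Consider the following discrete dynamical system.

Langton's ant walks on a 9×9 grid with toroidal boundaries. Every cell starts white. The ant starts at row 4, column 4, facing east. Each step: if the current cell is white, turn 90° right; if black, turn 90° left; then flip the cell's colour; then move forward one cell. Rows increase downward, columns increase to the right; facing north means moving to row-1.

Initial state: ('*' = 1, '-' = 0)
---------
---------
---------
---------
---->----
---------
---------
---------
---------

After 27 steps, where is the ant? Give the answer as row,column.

2,1

t=0: ---------
---------
---------
---------
---->----
---------
---------
---------
---------
t=1: ---------
---------
---------
---------
----*----
----v----
---------
---------
---------
t=2: ---------
---------
---------
---------
----*----
---<*----
---------
---------
---------
t=3: ---------
---------
---------
---------
---^*----
---**----
---------
---------
---------
t=4: ---------
---------
---------
---------
---*>----
---**----
---------
---------
---------
t=5: ---------
---------
---------
----^----
---*-----
---**----
---------
---------
---------
t=6: ---------
---------
---------
----*>---
---*-----
---**----
---------
---------
---------
t=7: ---------
---------
---------
----**---
---*-v---
---**----
---------
---------
---------
t=8: ---------
---------
---------
----**---
---*<*---
---**----
---------
---------
---------
t=9: ---------
---------
---------
----^*---
---***---
---**----
---------
---------
---------
t=10: ---------
---------
---------
---<-*---
---***---
---**----
---------
---------
---------
t=11: ---------
---------
---^-----
---*-*---
---***---
---**----
---------
---------
---------
t=12: ---------
---------
---*>----
---*-*---
---***---
---**----
---------
---------
---------
t=13: ---------
---------
---**----
---*v*---
---***---
---**----
---------
---------
---------
t=14: ---------
---------
---**----
---<**---
---***---
---**----
---------
---------
---------
t=15: ---------
---------
---**----
----**---
---v**---
---**----
---------
---------
---------
t=16: ---------
---------
---**----
----**---
---->*---
---**----
---------
---------
---------
t=17: ---------
---------
---**----
----^*---
-----*---
---**----
---------
---------
---------
t=18: ---------
---------
---**----
---<-*---
-----*---
---**----
---------
---------
---------
t=19: ---------
---------
---^*----
---*-*---
-----*---
---**----
---------
---------
---------
t=20: ---------
---------
--<-*----
---*-*---
-----*---
---**----
---------
---------
---------
t=21: ---------
--^------
--*-*----
---*-*---
-----*---
---**----
---------
---------
---------
t=22: ---------
--*>-----
--*-*----
---*-*---
-----*---
---**----
---------
---------
---------
t=23: ---------
--**-----
--*v*----
---*-*---
-----*---
---**----
---------
---------
---------
t=24: ---------
--**-----
--<**----
---*-*---
-----*---
---**----
---------
---------
---------
t=25: ---------
--**-----
---**----
--v*-*---
-----*---
---**----
---------
---------
---------
t=26: ---------
--**-----
---**----
-<**-*---
-----*---
---**----
---------
---------
---------
t=27: ---------
--**-----
-^-**----
-***-*---
-----*---
---**----
---------
---------
---------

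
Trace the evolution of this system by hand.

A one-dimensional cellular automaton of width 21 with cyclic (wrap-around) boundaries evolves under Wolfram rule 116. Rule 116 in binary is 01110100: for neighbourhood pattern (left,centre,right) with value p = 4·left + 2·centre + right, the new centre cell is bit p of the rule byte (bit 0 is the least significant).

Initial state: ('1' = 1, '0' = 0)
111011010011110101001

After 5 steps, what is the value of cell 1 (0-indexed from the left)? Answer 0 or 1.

1

[0] 111011010011110101001
[1] 001101111000011111100
[2] 000110001100000000110
[3] 000011000110000000011
[4] 100001100011000000001
[5] 110000110001100000000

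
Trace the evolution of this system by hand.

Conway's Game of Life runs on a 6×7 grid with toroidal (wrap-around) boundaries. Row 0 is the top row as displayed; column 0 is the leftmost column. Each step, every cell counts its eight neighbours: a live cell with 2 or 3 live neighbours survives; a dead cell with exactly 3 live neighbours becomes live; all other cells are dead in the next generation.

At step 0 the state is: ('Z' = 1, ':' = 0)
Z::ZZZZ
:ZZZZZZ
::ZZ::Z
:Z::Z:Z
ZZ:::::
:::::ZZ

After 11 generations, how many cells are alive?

10

[0] Z::ZZZZ
:ZZZZZZ
::ZZ::Z
:Z::Z:Z
ZZ:::::
:::::ZZ
[1] :Z:::::
:Z:::::
::::::Z
:Z:Z:ZZ
:Z:::::
:Z:::::
[2] ZZZ::::
Z::::::
::Z::ZZ
::Z::ZZ
:Z:::::
ZZZ::::
[3] ::Z:::Z
Z:Z::::
ZZ:::Z:
ZZZ::ZZ
::::::Z
:::::::
[4] :Z:::::
Z:Z::::
:::::Z:
::Z::Z:
:Z:::ZZ
:::::::
[5] :Z:::::
:Z:::::
:Z::::Z
::::ZZ:
:::::ZZ
Z::::::
[6] ZZ:::::
:ZZ::::
Z::::Z:
Z:::Z::
::::ZZZ
Z:::::Z
[7] ::Z:::Z
::Z:::Z
Z:::::Z
Z:::Z::
::::Z::
:Z:::::
[8] ZZZ::::
:Z:::ZZ
ZZ:::ZZ
Z::::ZZ
:::::::
:::::::
[9] ZZZ:::Z
:::::Z:
:Z::Z::
:Z:::Z:
::::::Z
:Z:::::
[10] ZZZ:::Z
::Z::ZZ
::::ZZ:
Z::::Z:
Z::::::
:ZZ:::Z
[11] :::Z:::
::ZZZ::
::::Z::
::::ZZ:
Z::::::
::Z:::Z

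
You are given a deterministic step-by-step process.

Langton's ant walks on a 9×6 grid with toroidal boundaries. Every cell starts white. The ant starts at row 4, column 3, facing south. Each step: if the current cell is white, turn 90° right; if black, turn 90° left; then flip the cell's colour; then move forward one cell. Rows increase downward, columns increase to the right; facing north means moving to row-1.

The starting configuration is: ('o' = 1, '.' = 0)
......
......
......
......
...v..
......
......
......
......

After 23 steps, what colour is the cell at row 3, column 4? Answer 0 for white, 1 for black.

1

0) ......
......
......
......
...v..
......
......
......
......
1) ......
......
......
......
..<o..
......
......
......
......
2) ......
......
......
..^...
..oo..
......
......
......
......
3) ......
......
......
..o>..
..oo..
......
......
......
......
4) ......
......
......
..oo..
..ov..
......
......
......
......
5) ......
......
......
..oo..
..o.>.
......
......
......
......
6) ......
......
......
..oo..
..o.o.
....v.
......
......
......
7) ......
......
......
..oo..
..o.o.
...<o.
......
......
......
8) ......
......
......
..oo..
..o^o.
...oo.
......
......
......
9) ......
......
......
..oo..
..oo>.
...oo.
......
......
......
10) ......
......
......
..oo^.
..oo..
...oo.
......
......
......
11) ......
......
......
..ooo>
..oo..
...oo.
......
......
......
12) ......
......
......
..oooo
..oo.v
...oo.
......
......
......
13) ......
......
......
..oooo
..oo<o
...oo.
......
......
......
14) ......
......
......
..oo^o
..oooo
...oo.
......
......
......
15) ......
......
......
..o<.o
..oooo
...oo.
......
......
......
16) ......
......
......
..o..o
..ovoo
...oo.
......
......
......
17) ......
......
......
..o..o
..o.>o
...oo.
......
......
......
18) ......
......
......
..o.^o
..o..o
...oo.
......
......
......
19) ......
......
......
..o.o>
..o..o
...oo.
......
......
......
20) ......
......
.....^
..o.o.
..o..o
...oo.
......
......
......
21) ......
......
>....o
..o.o.
..o..o
...oo.
......
......
......
22) ......
......
o....o
v.o.o.
..o..o
...oo.
......
......
......
23) ......
......
o....o
o.o.o<
..o..o
...oo.
......
......
......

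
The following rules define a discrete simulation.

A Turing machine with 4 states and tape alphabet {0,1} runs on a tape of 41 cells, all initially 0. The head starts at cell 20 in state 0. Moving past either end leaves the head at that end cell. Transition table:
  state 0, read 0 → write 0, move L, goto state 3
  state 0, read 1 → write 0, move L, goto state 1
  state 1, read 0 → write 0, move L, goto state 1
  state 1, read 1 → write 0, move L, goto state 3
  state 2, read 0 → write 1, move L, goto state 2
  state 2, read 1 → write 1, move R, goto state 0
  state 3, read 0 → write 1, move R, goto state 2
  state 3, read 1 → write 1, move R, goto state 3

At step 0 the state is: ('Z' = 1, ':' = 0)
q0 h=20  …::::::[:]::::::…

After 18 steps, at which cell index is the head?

16

t=0: q0 h=20  …::::::[:]::::::…
t=1: q3 h=19  …::::::[:]::::::…
t=2: q2 h=20  …:::::Z[:]::::::…
t=3: q2 h=19  …::::::[Z]Z:::::…
t=4: q0 h=20  …:::::Z[Z]::::::…
t=5: q1 h=19  …::::::[Z]::::::…
t=6: q3 h=18  …::::::[:]::::::…
t=7: q2 h=19  …:::::Z[:]::::::…
t=8: q2 h=18  …::::::[Z]Z:::::…
t=9: q0 h=19  …:::::Z[Z]::::::…
t=10: q1 h=18  …::::::[Z]::::::…
t=11: q3 h=17  …::::::[:]::::::…
t=12: q2 h=18  …:::::Z[:]::::::…
t=13: q2 h=17  …::::::[Z]Z:::::…
t=14: q0 h=18  …:::::Z[Z]::::::…
t=15: q1 h=17  …::::::[Z]::::::…
t=16: q3 h=16  …::::::[:]::::::…
t=17: q2 h=17  …:::::Z[:]::::::…
t=18: q2 h=16  …::::::[Z]Z:::::…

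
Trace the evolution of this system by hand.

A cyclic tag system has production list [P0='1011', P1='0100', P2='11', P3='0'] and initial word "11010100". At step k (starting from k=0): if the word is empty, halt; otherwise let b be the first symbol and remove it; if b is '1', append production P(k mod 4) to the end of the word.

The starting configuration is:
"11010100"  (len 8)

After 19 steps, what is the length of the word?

15

t=0: "11010100"  (len 8)
t=1: "10101001011"  (len 11)
t=2: "01010010110100"  (len 14)
t=3: "1010010110100"  (len 13)
t=4: "0100101101000"  (len 13)
t=5: "100101101000"  (len 12)
t=6: "001011010000100"  (len 15)
t=7: "01011010000100"  (len 14)
t=8: "1011010000100"  (len 13)
t=9: "0110100001001011"  (len 16)
t=10: "110100001001011"  (len 15)
t=11: "1010000100101111"  (len 16)
t=12: "0100001001011110"  (len 16)
t=13: "100001001011110"  (len 15)
t=14: "000010010111100100"  (len 18)
t=15: "00010010111100100"  (len 17)
t=16: "0010010111100100"  (len 16)
t=17: "010010111100100"  (len 15)
t=18: "10010111100100"  (len 14)
t=19: "001011110010011"  (len 15)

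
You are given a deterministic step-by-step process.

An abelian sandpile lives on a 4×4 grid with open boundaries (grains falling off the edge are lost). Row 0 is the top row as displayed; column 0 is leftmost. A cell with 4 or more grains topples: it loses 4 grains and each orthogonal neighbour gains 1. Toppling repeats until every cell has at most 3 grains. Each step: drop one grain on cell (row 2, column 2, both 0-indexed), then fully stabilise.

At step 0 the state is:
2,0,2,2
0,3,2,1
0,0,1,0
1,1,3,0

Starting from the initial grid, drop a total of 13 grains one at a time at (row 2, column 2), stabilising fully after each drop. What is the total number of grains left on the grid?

29

0) 2,0,2,2
0,3,2,1
0,0,1,0
1,1,3,0
1) 2,0,2,2
0,3,2,1
0,0,2,0
1,1,3,0
2) 2,0,2,2
0,3,2,1
0,0,3,0
1,1,3,0
3) 2,0,2,2
0,3,3,1
0,1,1,1
1,2,0,1
4) 2,0,2,2
0,3,3,1
0,1,2,1
1,2,0,1
5) 2,0,2,2
0,3,3,1
0,1,3,1
1,2,0,1
6) 2,1,3,2
1,0,1,2
0,3,1,2
1,2,1,1
7) 2,1,3,2
1,0,1,2
0,3,2,2
1,2,1,1
8) 2,1,3,2
1,0,1,2
0,3,3,2
1,2,1,1
9) 2,1,3,2
1,1,2,2
1,0,1,3
1,3,2,1
10) 2,1,3,2
1,1,2,2
1,0,2,3
1,3,2,1
11) 2,1,3,2
1,1,2,2
1,0,3,3
1,3,2,1
12) 2,1,3,2
1,1,3,3
1,1,1,0
1,3,3,2
13) 2,1,3,2
1,1,3,3
1,1,2,0
1,3,3,2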